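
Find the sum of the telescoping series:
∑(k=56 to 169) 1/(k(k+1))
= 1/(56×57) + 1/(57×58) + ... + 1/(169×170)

Partial fractions: 1/(k(k+1)) = 1/k - 1/(k+1)
The series telescopes:
= (1/56 - 1/57) + (1/57 - 1/58) + ... + (1/169 - 1/170)
= 1/56 - 1/170
= 57/4760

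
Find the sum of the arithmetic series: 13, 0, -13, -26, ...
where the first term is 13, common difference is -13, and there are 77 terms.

Sₙ = n/2 × (first + last)
Last term = a + (n-1)d = 13 + (77-1)×(-13) = -975
S_77 = 77/2 × (13 + (-975))
S_77 = 77/2 × (-962) = -37037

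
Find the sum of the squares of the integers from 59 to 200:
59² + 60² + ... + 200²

Use ∑_{k=1}^{n} k² = n(n+1)(2n+1)/6, then subtract the first 58 terms.
∑_{k=1}^{200} k² = 200×201×401/6 = 2686700
∑_{k=1}^{58} k² = 58×59×117/6 = 66729
∑_{k=59}^{200} k² = 2686700 - 66729 = 2619971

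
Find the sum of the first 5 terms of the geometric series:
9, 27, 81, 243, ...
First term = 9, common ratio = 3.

Sₙ = a(1 - rⁿ) / (1 - r)
S_5 = 9(1 - 3^5) / (1 - 3)
S_5 = 9(1 - 243) / (-2)
S_5 = 1089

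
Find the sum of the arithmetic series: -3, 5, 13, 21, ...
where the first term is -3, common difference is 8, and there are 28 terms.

Sₙ = n/2 × (first + last)
Last term = a + (n-1)d = -3 + (28-1)×8 = 213
S_28 = 28/2 × (-3 + 213)
S_28 = 28/2 × 210 = 2940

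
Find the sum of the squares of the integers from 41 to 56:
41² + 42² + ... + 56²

Use ∑_{k=1}^{n} k² = n(n+1)(2n+1)/6, then subtract the first 40 terms.
∑_{k=1}^{56} k² = 56×57×113/6 = 60116
∑_{k=1}^{40} k² = 40×41×81/6 = 22140
∑_{k=41}^{56} k² = 60116 - 22140 = 37976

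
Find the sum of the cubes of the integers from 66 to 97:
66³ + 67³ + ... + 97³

Use ∑_{k=1}^{n} k³ = [n(n+1)/2]², then subtract the first 65 terms.
∑_{k=1}^{97} k³ = [97×98/2]² = 4753² = 22591009
∑_{k=1}^{65} k³ = [65×66/2]² = 2145² = 4601025
∑_{k=66}^{97} k³ = 22591009 - 4601025 = 17989984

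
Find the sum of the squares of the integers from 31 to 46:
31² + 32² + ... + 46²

Use ∑_{k=1}^{n} k² = n(n+1)(2n+1)/6, then subtract the first 30 terms.
∑_{k=1}^{46} k² = 46×47×93/6 = 33511
∑_{k=1}^{30} k² = 30×31×61/6 = 9455
∑_{k=31}^{46} k² = 33511 - 9455 = 24056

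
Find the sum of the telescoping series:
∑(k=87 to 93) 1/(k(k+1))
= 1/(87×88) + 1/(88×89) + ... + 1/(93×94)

Partial fractions: 1/(k(k+1)) = 1/k - 1/(k+1)
The series telescopes:
= (1/87 - 1/88) + (1/88 - 1/89) + ... + (1/93 - 1/94)
= 1/87 - 1/94
= 7/8178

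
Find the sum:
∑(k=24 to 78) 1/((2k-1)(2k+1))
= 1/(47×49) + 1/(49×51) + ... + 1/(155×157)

Partial fractions: 1/((2k-1)(2k+1)) = (1/2)[1/(2k-1) - 1/(2k+1)]
The series telescopes:
= (1/2)[1/47 - 1/157]
= 55/7379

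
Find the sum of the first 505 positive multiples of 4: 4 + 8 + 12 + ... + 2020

Factor out 4: = 4(1 + 2 + ... + 505) = 4 × n(n+1)/2
= 4 × 505×506/2
= 4 × 127765
= 511060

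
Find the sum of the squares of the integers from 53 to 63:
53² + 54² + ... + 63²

Use ∑_{k=1}^{n} k² = n(n+1)(2n+1)/6, then subtract the first 52 terms.
∑_{k=1}^{63} k² = 63×64×127/6 = 85344
∑_{k=1}^{52} k² = 52×53×105/6 = 48230
∑_{k=53}^{63} k² = 85344 - 48230 = 37114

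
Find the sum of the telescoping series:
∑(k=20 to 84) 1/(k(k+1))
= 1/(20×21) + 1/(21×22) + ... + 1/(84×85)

Partial fractions: 1/(k(k+1)) = 1/k - 1/(k+1)
The series telescopes:
= (1/20 - 1/21) + (1/21 - 1/22) + ... + (1/84 - 1/85)
= 1/20 - 1/85
= 13/340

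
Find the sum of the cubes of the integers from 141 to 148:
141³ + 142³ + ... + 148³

Use ∑_{k=1}^{n} k³ = [n(n+1)/2]², then subtract the first 140 terms.
∑_{k=1}^{148} k³ = [148×149/2]² = 11026² = 121572676
∑_{k=1}^{140} k³ = [140×141/2]² = 9870² = 97416900
∑_{k=141}^{148} k³ = 121572676 - 97416900 = 24155776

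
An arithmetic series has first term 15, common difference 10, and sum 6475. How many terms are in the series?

Using S = n/2 × [2a + (n-1)d]
6475 = n/2 × [2(15) + (n-1)(10)]
6475 = n/2 × [30 + 10n - 10]
12950 = n × [20 + 10n]
10n² + (20)n - 12950 = 0
Discriminant: Δ = (20)² - 4(10)(-12950) = 400 + 518000 = 518400
√Δ = 720
n = [-(20) + √Δ] / (2·10) = (-20 + 720) / 20 = 700 / 20 = 35
(The negative root is discarded since n must be a positive integer.)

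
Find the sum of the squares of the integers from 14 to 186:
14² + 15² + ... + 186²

Use ∑_{k=1}^{n} k² = n(n+1)(2n+1)/6, then subtract the first 13 terms.
∑_{k=1}^{186} k² = 186×187×373/6 = 2162281
∑_{k=1}^{13} k² = 13×14×27/6 = 819
∑_{k=14}^{186} k² = 2162281 - 819 = 2161462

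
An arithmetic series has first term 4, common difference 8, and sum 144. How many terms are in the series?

Using S = n/2 × [2a + (n-1)d]
144 = n/2 × [2(4) + (n-1)(8)]
144 = n/2 × [8 + 8n - 8]
288 = n × [0 + 8n]
8n² + (0)n - 288 = 0
Discriminant: Δ = (0)² - 4(8)(-288) = 0 + 9216 = 9216
√Δ = 96
n = [-(0) + √Δ] / (2·8) = (0 + 96) / 16 = 96 / 16 = 6
(The negative root is discarded since n must be a positive integer.)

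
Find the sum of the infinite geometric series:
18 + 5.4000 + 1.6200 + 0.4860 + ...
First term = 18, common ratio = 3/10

For |r| < 1, S = a / (1 - r)
S = 18 / (1 - (3/10))
S = 18 / (7/10)
S = 180/7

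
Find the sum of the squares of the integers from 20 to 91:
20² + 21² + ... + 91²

Use ∑_{k=1}^{n} k² = n(n+1)(2n+1)/6, then subtract the first 19 terms.
∑_{k=1}^{91} k² = 91×92×183/6 = 255346
∑_{k=1}^{19} k² = 19×20×39/6 = 2470
∑_{k=20}^{91} k² = 255346 - 2470 = 252876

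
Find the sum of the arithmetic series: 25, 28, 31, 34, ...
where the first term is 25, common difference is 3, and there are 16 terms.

Sₙ = n/2 × (first + last)
Last term = a + (n-1)d = 25 + (16-1)×3 = 70
S_16 = 16/2 × (25 + 70)
S_16 = 16/2 × 95 = 760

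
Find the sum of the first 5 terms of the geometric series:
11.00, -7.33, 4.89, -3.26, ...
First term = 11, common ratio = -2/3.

Sₙ = a(1 - rⁿ) / (1 - r)
S_5 = 11(1 - (-2/3)^5) / (1 - (-2/3))
S_5 = 11(1 - (-32/243)) / (5/3)
S_5 = 605/81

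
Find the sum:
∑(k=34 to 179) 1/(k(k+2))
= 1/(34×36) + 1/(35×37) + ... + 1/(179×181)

Partial fractions: 1/(k(k+2)) = (1/2)[1/k - 1/(k+2)]
Telescoping leaves the first two and last two terms:
= (1/2)[1/34 + 1/35 - 1/180 - 1/181]
= 181843/7754040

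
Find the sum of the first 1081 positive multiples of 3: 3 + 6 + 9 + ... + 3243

Factor out 3: = 3(1 + 2 + ... + 1081) = 3 × n(n+1)/2
= 3 × 1081×1082/2
= 3 × 584821
= 1754463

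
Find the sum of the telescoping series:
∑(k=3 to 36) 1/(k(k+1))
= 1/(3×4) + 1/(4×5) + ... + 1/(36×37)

Partial fractions: 1/(k(k+1)) = 1/k - 1/(k+1)
The series telescopes:
= (1/3 - 1/4) + (1/4 - 1/5) + ... + (1/36 - 1/37)
= 1/3 - 1/37
= 34/111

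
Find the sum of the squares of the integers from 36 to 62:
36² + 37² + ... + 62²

Use ∑_{k=1}^{n} k² = n(n+1)(2n+1)/6, then subtract the first 35 terms.
∑_{k=1}^{62} k² = 62×63×125/6 = 81375
∑_{k=1}^{35} k² = 35×36×71/6 = 14910
∑_{k=36}^{62} k² = 81375 - 14910 = 66465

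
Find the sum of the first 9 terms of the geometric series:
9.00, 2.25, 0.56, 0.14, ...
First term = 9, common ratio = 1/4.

Sₙ = a(1 - rⁿ) / (1 - r)
S_9 = 9(1 - (1/4)^9) / (1 - (1/4))
S_9 = 9(1 - (1/262144)) / (3/4)
S_9 = 786429/65536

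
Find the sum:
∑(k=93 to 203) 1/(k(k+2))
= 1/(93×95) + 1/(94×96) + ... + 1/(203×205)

Partial fractions: 1/(k(k+2)) = (1/2)[1/k - 1/(k+2)]
Telescoping leaves the first two and last two terms:
= (1/2)[1/93 + 1/94 - 1/204 - 1/205]
= 707477/121863480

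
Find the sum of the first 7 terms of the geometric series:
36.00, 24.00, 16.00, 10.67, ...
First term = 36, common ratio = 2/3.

Sₙ = a(1 - rⁿ) / (1 - r)
S_7 = 36(1 - (2/3)^7) / (1 - (2/3))
S_7 = 36(1 - (128/2187)) / (1/3)
S_7 = 8236/81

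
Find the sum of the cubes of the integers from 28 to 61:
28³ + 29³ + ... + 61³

Use ∑_{k=1}^{n} k³ = [n(n+1)/2]², then subtract the first 27 terms.
∑_{k=1}^{61} k³ = [61×62/2]² = 1891² = 3575881
∑_{k=1}^{27} k³ = [27×28/2]² = 378² = 142884
∑_{k=28}^{61} k³ = 3575881 - 142884 = 3432997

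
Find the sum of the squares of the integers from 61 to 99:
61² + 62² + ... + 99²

Use ∑_{k=1}^{n} k² = n(n+1)(2n+1)/6, then subtract the first 60 terms.
∑_{k=1}^{99} k² = 99×100×199/6 = 328350
∑_{k=1}^{60} k² = 60×61×121/6 = 73810
∑_{k=61}^{99} k² = 328350 - 73810 = 254540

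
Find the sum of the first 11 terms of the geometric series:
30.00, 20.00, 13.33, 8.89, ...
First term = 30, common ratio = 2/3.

Sₙ = a(1 - rⁿ) / (1 - r)
S_11 = 30(1 - (2/3)^11) / (1 - (2/3))
S_11 = 30(1 - (2048/177147)) / (1/3)
S_11 = 1750990/19683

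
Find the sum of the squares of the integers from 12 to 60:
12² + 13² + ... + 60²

Use ∑_{k=1}^{n} k² = n(n+1)(2n+1)/6, then subtract the first 11 terms.
∑_{k=1}^{60} k² = 60×61×121/6 = 73810
∑_{k=1}^{11} k² = 11×12×23/6 = 506
∑_{k=12}^{60} k² = 73810 - 506 = 73304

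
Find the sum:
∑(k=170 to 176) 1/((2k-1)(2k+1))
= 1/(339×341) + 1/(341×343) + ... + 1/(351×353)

Partial fractions: 1/((2k-1)(2k+1)) = (1/2)[1/(2k-1) - 1/(2k+1)]
The series telescopes:
= (1/2)[1/339 - 1/353]
= 7/119667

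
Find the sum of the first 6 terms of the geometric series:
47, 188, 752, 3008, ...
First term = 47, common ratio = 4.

Sₙ = a(1 - rⁿ) / (1 - r)
S_6 = 47(1 - 4^6) / (1 - 4)
S_6 = 47(1 - 4096) / (-3)
S_6 = 64155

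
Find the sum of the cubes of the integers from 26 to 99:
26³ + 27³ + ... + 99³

Use ∑_{k=1}^{n} k³ = [n(n+1)/2]², then subtract the first 25 terms.
∑_{k=1}^{99} k³ = [99×100/2]² = 4950² = 24502500
∑_{k=1}^{25} k³ = [25×26/2]² = 325² = 105625
∑_{k=26}^{99} k³ = 24502500 - 105625 = 24396875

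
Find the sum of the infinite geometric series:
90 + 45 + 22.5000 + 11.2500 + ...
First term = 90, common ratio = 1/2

For |r| < 1, S = a / (1 - r)
S = 90 / (1 - (1/2))
S = 90 / (1/2)
S = 180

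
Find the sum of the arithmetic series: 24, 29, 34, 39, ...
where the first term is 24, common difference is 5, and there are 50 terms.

Sₙ = n/2 × (first + last)
Last term = a + (n-1)d = 24 + (50-1)×5 = 269
S_50 = 50/2 × (24 + 269)
S_50 = 50/2 × 293 = 7325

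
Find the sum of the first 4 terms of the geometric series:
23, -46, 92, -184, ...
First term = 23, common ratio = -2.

Sₙ = a(1 - rⁿ) / (1 - r)
S_4 = 23(1 - (-2)^4) / (1 - (-2))
S_4 = 23(1 - 16) / (3)
S_4 = -115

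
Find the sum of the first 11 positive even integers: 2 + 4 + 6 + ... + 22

Sum of first n even numbers = n(n+1)
= 11×12
= 132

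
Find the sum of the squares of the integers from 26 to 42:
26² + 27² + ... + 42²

Use ∑_{k=1}^{n} k² = n(n+1)(2n+1)/6, then subtract the first 25 terms.
∑_{k=1}^{42} k² = 42×43×85/6 = 25585
∑_{k=1}^{25} k² = 25×26×51/6 = 5525
∑_{k=26}^{42} k² = 25585 - 5525 = 20060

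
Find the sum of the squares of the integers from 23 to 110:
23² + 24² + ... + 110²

Use ∑_{k=1}^{n} k² = n(n+1)(2n+1)/6, then subtract the first 22 terms.
∑_{k=1}^{110} k² = 110×111×221/6 = 449735
∑_{k=1}^{22} k² = 22×23×45/6 = 3795
∑_{k=23}^{110} k² = 449735 - 3795 = 445940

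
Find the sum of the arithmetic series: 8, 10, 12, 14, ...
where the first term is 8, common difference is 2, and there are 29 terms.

Sₙ = n/2 × (first + last)
Last term = a + (n-1)d = 8 + (29-1)×2 = 64
S_29 = 29/2 × (8 + 64)
S_29 = 29/2 × 72 = 1044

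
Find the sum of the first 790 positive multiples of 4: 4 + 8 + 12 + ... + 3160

Factor out 4: = 4(1 + 2 + ... + 790) = 4 × n(n+1)/2
= 4 × 790×791/2
= 4 × 312445
= 1249780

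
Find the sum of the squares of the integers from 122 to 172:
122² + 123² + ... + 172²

Use ∑_{k=1}^{n} k² = n(n+1)(2n+1)/6, then subtract the first 121 terms.
∑_{k=1}^{172} k² = 172×173×345/6 = 1710970
∑_{k=1}^{121} k² = 121×122×243/6 = 597861
∑_{k=122}^{172} k² = 1710970 - 597861 = 1113109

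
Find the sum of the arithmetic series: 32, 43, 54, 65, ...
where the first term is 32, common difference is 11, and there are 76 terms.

Sₙ = n/2 × (first + last)
Last term = a + (n-1)d = 32 + (76-1)×11 = 857
S_76 = 76/2 × (32 + 857)
S_76 = 76/2 × 889 = 33782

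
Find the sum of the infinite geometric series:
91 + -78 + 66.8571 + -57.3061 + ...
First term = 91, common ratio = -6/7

For |r| < 1, S = a / (1 - r)
S = 91 / (1 - (-6/7))
S = 91 / (13/7)
S = 49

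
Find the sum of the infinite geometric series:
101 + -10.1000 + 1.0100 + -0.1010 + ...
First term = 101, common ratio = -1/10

For |r| < 1, S = a / (1 - r)
S = 101 / (1 - (-1/10))
S = 101 / (11/10)
S = 1010/11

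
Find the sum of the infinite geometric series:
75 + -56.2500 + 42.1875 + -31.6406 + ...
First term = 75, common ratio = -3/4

For |r| < 1, S = a / (1 - r)
S = 75 / (1 - (-3/4))
S = 75 / (7/4)
S = 300/7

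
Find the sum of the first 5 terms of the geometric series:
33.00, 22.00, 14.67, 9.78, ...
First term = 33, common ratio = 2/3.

Sₙ = a(1 - rⁿ) / (1 - r)
S_5 = 33(1 - (2/3)^5) / (1 - (2/3))
S_5 = 33(1 - (32/243)) / (1/3)
S_5 = 2321/27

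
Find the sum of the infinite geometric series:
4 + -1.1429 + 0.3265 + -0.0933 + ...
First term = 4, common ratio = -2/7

For |r| < 1, S = a / (1 - r)
S = 4 / (1 - (-2/7))
S = 4 / (9/7)
S = 28/9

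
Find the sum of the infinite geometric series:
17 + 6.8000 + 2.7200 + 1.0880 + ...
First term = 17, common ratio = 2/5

For |r| < 1, S = a / (1 - r)
S = 17 / (1 - (2/5))
S = 17 / (3/5)
S = 85/3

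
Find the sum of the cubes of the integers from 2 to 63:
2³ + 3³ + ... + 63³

Use ∑_{k=1}^{n} k³ = [n(n+1)/2]², then subtract the first 1 terms.
∑_{k=1}^{63} k³ = [63×64/2]² = 2016² = 4064256
∑_{k=1}^{1} k³ = [1×2/2]² = 1² = 1
∑_{k=2}^{63} k³ = 4064256 - 1 = 4064255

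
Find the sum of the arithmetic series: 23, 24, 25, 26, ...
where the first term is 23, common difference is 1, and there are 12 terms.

Sₙ = n/2 × (first + last)
Last term = a + (n-1)d = 23 + (12-1)×1 = 34
S_12 = 12/2 × (23 + 34)
S_12 = 12/2 × 57 = 342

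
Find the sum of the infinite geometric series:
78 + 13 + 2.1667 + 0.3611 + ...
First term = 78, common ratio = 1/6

For |r| < 1, S = a / (1 - r)
S = 78 / (1 - (1/6))
S = 78 / (5/6)
S = 468/5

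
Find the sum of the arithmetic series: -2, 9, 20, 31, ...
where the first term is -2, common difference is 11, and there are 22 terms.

Sₙ = n/2 × (first + last)
Last term = a + (n-1)d = -2 + (22-1)×11 = 229
S_22 = 22/2 × (-2 + 229)
S_22 = 22/2 × 227 = 2497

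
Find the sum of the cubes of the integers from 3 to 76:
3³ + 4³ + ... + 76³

Use ∑_{k=1}^{n} k³ = [n(n+1)/2]², then subtract the first 2 terms.
∑_{k=1}^{76} k³ = [76×77/2]² = 2926² = 8561476
∑_{k=1}^{2} k³ = [2×3/2]² = 3² = 9
∑_{k=3}^{76} k³ = 8561476 - 9 = 8561467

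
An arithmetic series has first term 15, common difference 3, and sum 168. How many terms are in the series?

Using S = n/2 × [2a + (n-1)d]
168 = n/2 × [2(15) + (n-1)(3)]
168 = n/2 × [30 + 3n - 3]
336 = n × [27 + 3n]
3n² + (27)n - 336 = 0
Discriminant: Δ = (27)² - 4(3)(-336) = 729 + 4032 = 4761
√Δ = 69
n = [-(27) + √Δ] / (2·3) = (-27 + 69) / 6 = 42 / 6 = 7
(The negative root is discarded since n must be a positive integer.)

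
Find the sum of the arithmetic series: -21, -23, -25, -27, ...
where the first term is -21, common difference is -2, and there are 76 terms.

Sₙ = n/2 × (first + last)
Last term = a + (n-1)d = -21 + (76-1)×(-2) = -171
S_76 = 76/2 × (-21 + (-171))
S_76 = 76/2 × (-192) = -7296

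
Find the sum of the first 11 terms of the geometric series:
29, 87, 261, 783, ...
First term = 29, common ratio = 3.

Sₙ = a(1 - rⁿ) / (1 - r)
S_11 = 29(1 - 3^11) / (1 - 3)
S_11 = 29(1 - 177147) / (-2)
S_11 = 2568617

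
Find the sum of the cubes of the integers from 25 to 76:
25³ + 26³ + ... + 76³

Use ∑_{k=1}^{n} k³ = [n(n+1)/2]², then subtract the first 24 terms.
∑_{k=1}^{76} k³ = [76×77/2]² = 2926² = 8561476
∑_{k=1}^{24} k³ = [24×25/2]² = 300² = 90000
∑_{k=25}^{76} k³ = 8561476 - 90000 = 8471476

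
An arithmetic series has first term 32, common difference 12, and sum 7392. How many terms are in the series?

Using S = n/2 × [2a + (n-1)d]
7392 = n/2 × [2(32) + (n-1)(12)]
7392 = n/2 × [64 + 12n - 12]
14784 = n × [52 + 12n]
12n² + (52)n - 14784 = 0
Discriminant: Δ = (52)² - 4(12)(-14784) = 2704 + 709632 = 712336
√Δ = 844
n = [-(52) + √Δ] / (2·12) = (-52 + 844) / 24 = 792 / 24 = 33
(The negative root is discarded since n must be a positive integer.)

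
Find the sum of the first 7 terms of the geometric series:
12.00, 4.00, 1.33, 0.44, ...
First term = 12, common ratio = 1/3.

Sₙ = a(1 - rⁿ) / (1 - r)
S_7 = 12(1 - (1/3)^7) / (1 - (1/3))
S_7 = 12(1 - (1/2187)) / (2/3)
S_7 = 4372/243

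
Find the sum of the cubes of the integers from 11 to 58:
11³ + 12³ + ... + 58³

Use ∑_{k=1}^{n} k³ = [n(n+1)/2]², then subtract the first 10 terms.
∑_{k=1}^{58} k³ = [58×59/2]² = 1711² = 2927521
∑_{k=1}^{10} k³ = [10×11/2]² = 55² = 3025
∑_{k=11}^{58} k³ = 2927521 - 3025 = 2924496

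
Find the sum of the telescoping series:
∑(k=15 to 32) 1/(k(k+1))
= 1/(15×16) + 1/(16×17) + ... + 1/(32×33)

Partial fractions: 1/(k(k+1)) = 1/k - 1/(k+1)
The series telescopes:
= (1/15 - 1/16) + (1/16 - 1/17) + ... + (1/32 - 1/33)
= 1/15 - 1/33
= 2/55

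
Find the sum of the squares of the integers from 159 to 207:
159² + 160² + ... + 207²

Use ∑_{k=1}^{n} k² = n(n+1)(2n+1)/6, then subtract the first 158 terms.
∑_{k=1}^{207} k² = 207×208×415/6 = 2978040
∑_{k=1}^{158} k² = 158×159×317/6 = 1327279
∑_{k=159}^{207} k² = 2978040 - 1327279 = 1650761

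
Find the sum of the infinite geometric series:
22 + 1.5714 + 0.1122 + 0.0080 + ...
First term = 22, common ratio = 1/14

For |r| < 1, S = a / (1 - r)
S = 22 / (1 - (1/14))
S = 22 / (13/14)
S = 308/13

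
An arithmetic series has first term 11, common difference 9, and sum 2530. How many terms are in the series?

Using S = n/2 × [2a + (n-1)d]
2530 = n/2 × [2(11) + (n-1)(9)]
2530 = n/2 × [22 + 9n - 9]
5060 = n × [13 + 9n]
9n² + (13)n - 5060 = 0
Discriminant: Δ = (13)² - 4(9)(-5060) = 169 + 182160 = 182329
√Δ = 427
n = [-(13) + √Δ] / (2·9) = (-13 + 427) / 18 = 414 / 18 = 23
(The negative root is discarded since n must be a positive integer.)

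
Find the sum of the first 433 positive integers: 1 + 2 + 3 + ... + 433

Formula: ∑k = n(n+1)/2
= 433×434/2
= 187922/2
= 93961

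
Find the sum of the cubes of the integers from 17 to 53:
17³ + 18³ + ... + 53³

Use ∑_{k=1}^{n} k³ = [n(n+1)/2]², then subtract the first 16 terms.
∑_{k=1}^{53} k³ = [53×54/2]² = 1431² = 2047761
∑_{k=1}^{16} k³ = [16×17/2]² = 136² = 18496
∑_{k=17}^{53} k³ = 2047761 - 18496 = 2029265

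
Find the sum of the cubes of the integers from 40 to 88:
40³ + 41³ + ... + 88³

Use ∑_{k=1}^{n} k³ = [n(n+1)/2]², then subtract the first 39 terms.
∑_{k=1}^{88} k³ = [88×89/2]² = 3916² = 15335056
∑_{k=1}^{39} k³ = [39×40/2]² = 780² = 608400
∑_{k=40}^{88} k³ = 15335056 - 608400 = 14726656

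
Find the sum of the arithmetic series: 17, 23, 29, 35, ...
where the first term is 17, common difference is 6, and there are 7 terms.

Sₙ = n/2 × (first + last)
Last term = a + (n-1)d = 17 + (7-1)×6 = 53
S_7 = 7/2 × (17 + 53)
S_7 = 7/2 × 70 = 245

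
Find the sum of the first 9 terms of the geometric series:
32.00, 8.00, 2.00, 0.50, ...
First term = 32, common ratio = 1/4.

Sₙ = a(1 - rⁿ) / (1 - r)
S_9 = 32(1 - (1/4)^9) / (1 - (1/4))
S_9 = 32(1 - (1/262144)) / (3/4)
S_9 = 87381/2048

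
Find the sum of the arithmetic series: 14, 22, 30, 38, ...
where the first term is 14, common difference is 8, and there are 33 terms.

Sₙ = n/2 × (first + last)
Last term = a + (n-1)d = 14 + (33-1)×8 = 270
S_33 = 33/2 × (14 + 270)
S_33 = 33/2 × 284 = 4686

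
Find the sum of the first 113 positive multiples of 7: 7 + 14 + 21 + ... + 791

Factor out 7: = 7(1 + 2 + ... + 113) = 7 × n(n+1)/2
= 7 × 113×114/2
= 7 × 6441
= 45087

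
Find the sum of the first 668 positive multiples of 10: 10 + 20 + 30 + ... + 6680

Factor out 10: = 10(1 + 2 + ... + 668) = 10 × n(n+1)/2
= 10 × 668×669/2
= 10 × 223446
= 2234460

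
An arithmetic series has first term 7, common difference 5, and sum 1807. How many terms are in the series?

Using S = n/2 × [2a + (n-1)d]
1807 = n/2 × [2(7) + (n-1)(5)]
1807 = n/2 × [14 + 5n - 5]
3614 = n × [9 + 5n]
5n² + (9)n - 3614 = 0
Discriminant: Δ = (9)² - 4(5)(-3614) = 81 + 72280 = 72361
√Δ = 269
n = [-(9) + √Δ] / (2·5) = (-9 + 269) / 10 = 260 / 10 = 26
(The negative root is discarded since n must be a positive integer.)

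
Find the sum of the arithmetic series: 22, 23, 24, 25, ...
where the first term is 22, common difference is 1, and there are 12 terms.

Sₙ = n/2 × (first + last)
Last term = a + (n-1)d = 22 + (12-1)×1 = 33
S_12 = 12/2 × (22 + 33)
S_12 = 12/2 × 55 = 330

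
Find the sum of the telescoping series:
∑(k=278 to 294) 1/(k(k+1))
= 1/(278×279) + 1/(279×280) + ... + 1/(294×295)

Partial fractions: 1/(k(k+1)) = 1/k - 1/(k+1)
The series telescopes:
= (1/278 - 1/279) + (1/279 - 1/280) + ... + (1/294 - 1/295)
= 1/278 - 1/295
= 17/82010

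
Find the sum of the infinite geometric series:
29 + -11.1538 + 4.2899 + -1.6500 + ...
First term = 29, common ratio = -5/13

For |r| < 1, S = a / (1 - r)
S = 29 / (1 - (-5/13))
S = 29 / (18/13)
S = 377/18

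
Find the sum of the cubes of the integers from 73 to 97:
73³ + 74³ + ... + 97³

Use ∑_{k=1}^{n} k³ = [n(n+1)/2]², then subtract the first 72 terms.
∑_{k=1}^{97} k³ = [97×98/2]² = 4753² = 22591009
∑_{k=1}^{72} k³ = [72×73/2]² = 2628² = 6906384
∑_{k=73}^{97} k³ = 22591009 - 6906384 = 15684625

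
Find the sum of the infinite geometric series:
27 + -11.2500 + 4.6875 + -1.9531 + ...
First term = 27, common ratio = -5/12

For |r| < 1, S = a / (1 - r)
S = 27 / (1 - (-5/12))
S = 27 / (17/12)
S = 324/17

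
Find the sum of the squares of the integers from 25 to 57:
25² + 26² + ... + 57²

Use ∑_{k=1}^{n} k² = n(n+1)(2n+1)/6, then subtract the first 24 terms.
∑_{k=1}^{57} k² = 57×58×115/6 = 63365
∑_{k=1}^{24} k² = 24×25×49/6 = 4900
∑_{k=25}^{57} k² = 63365 - 4900 = 58465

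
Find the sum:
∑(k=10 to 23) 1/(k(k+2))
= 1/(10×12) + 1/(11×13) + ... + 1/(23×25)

Partial fractions: 1/(k(k+2)) = (1/2)[1/k - 1/(k+2)]
Telescoping leaves the first two and last two terms:
= (1/2)[1/10 + 1/11 - 1/24 - 1/25]
= 721/13200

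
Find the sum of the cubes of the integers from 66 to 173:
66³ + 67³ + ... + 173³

Use ∑_{k=1}^{n} k³ = [n(n+1)/2]², then subtract the first 65 terms.
∑_{k=1}^{173} k³ = [173×174/2]² = 15051² = 226532601
∑_{k=1}^{65} k³ = [65×66/2]² = 2145² = 4601025
∑_{k=66}^{173} k³ = 226532601 - 4601025 = 221931576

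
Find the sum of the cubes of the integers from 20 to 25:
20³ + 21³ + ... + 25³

Use ∑_{k=1}^{n} k³ = [n(n+1)/2]², then subtract the first 19 terms.
∑_{k=1}^{25} k³ = [25×26/2]² = 325² = 105625
∑_{k=1}^{19} k³ = [19×20/2]² = 190² = 36100
∑_{k=20}^{25} k³ = 105625 - 36100 = 69525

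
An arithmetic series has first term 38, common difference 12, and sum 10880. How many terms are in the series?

Using S = n/2 × [2a + (n-1)d]
10880 = n/2 × [2(38) + (n-1)(12)]
10880 = n/2 × [76 + 12n - 12]
21760 = n × [64 + 12n]
12n² + (64)n - 21760 = 0
Discriminant: Δ = (64)² - 4(12)(-21760) = 4096 + 1044480 = 1048576
√Δ = 1024
n = [-(64) + √Δ] / (2·12) = (-64 + 1024) / 24 = 960 / 24 = 40
(The negative root is discarded since n must be a positive integer.)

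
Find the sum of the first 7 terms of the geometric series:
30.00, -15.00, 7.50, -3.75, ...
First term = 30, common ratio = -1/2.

Sₙ = a(1 - rⁿ) / (1 - r)
S_7 = 30(1 - (-1/2)^7) / (1 - (-1/2))
S_7 = 30(1 - (-1/128)) / (3/2)
S_7 = 645/32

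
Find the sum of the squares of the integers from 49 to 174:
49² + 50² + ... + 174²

Use ∑_{k=1}^{n} k² = n(n+1)(2n+1)/6, then subtract the first 48 terms.
∑_{k=1}^{174} k² = 174×175×349/6 = 1771175
∑_{k=1}^{48} k² = 48×49×97/6 = 38024
∑_{k=49}^{174} k² = 1771175 - 38024 = 1733151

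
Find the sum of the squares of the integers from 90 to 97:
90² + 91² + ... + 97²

Use ∑_{k=1}^{n} k² = n(n+1)(2n+1)/6, then subtract the first 89 terms.
∑_{k=1}^{97} k² = 97×98×195/6 = 308945
∑_{k=1}^{89} k² = 89×90×179/6 = 238965
∑_{k=90}^{97} k² = 308945 - 238965 = 69980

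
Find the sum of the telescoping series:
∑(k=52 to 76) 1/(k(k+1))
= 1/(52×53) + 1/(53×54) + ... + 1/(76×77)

Partial fractions: 1/(k(k+1)) = 1/k - 1/(k+1)
The series telescopes:
= (1/52 - 1/53) + (1/53 - 1/54) + ... + (1/76 - 1/77)
= 1/52 - 1/77
= 25/4004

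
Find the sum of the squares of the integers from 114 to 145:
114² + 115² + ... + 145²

Use ∑_{k=1}^{n} k² = n(n+1)(2n+1)/6, then subtract the first 113 terms.
∑_{k=1}^{145} k² = 145×146×291/6 = 1026745
∑_{k=1}^{113} k² = 113×114×227/6 = 487369
∑_{k=114}^{145} k² = 1026745 - 487369 = 539376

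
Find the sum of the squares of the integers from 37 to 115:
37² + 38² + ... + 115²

Use ∑_{k=1}^{n} k² = n(n+1)(2n+1)/6, then subtract the first 36 terms.
∑_{k=1}^{115} k² = 115×116×231/6 = 513590
∑_{k=1}^{36} k² = 36×37×73/6 = 16206
∑_{k=37}^{115} k² = 513590 - 16206 = 497384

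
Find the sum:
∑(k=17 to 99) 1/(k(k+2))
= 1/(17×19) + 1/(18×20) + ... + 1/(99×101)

Partial fractions: 1/(k(k+2)) = (1/2)[1/k - 1/(k+2)]
Telescoping leaves the first two and last two terms:
= (1/2)[1/17 + 1/18 - 1/100 - 1/101]
= 145997/3090600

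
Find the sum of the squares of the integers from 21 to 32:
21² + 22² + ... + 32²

Use ∑_{k=1}^{n} k² = n(n+1)(2n+1)/6, then subtract the first 20 terms.
∑_{k=1}^{32} k² = 32×33×65/6 = 11440
∑_{k=1}^{20} k² = 20×21×41/6 = 2870
∑_{k=21}^{32} k² = 11440 - 2870 = 8570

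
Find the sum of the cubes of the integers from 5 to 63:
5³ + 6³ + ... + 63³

Use ∑_{k=1}^{n} k³ = [n(n+1)/2]², then subtract the first 4 terms.
∑_{k=1}^{63} k³ = [63×64/2]² = 2016² = 4064256
∑_{k=1}^{4} k³ = [4×5/2]² = 10² = 100
∑_{k=5}^{63} k³ = 4064256 - 100 = 4064156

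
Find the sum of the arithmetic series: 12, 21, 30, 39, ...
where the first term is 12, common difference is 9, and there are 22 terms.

Sₙ = n/2 × (first + last)
Last term = a + (n-1)d = 12 + (22-1)×9 = 201
S_22 = 22/2 × (12 + 201)
S_22 = 22/2 × 213 = 2343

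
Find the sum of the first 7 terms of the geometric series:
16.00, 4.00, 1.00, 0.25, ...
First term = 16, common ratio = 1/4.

Sₙ = a(1 - rⁿ) / (1 - r)
S_7 = 16(1 - (1/4)^7) / (1 - (1/4))
S_7 = 16(1 - (1/16384)) / (3/4)
S_7 = 5461/256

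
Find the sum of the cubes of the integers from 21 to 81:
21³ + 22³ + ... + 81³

Use ∑_{k=1}^{n} k³ = [n(n+1)/2]², then subtract the first 20 terms.
∑_{k=1}^{81} k³ = [81×82/2]² = 3321² = 11029041
∑_{k=1}^{20} k³ = [20×21/2]² = 210² = 44100
∑_{k=21}^{81} k³ = 11029041 - 44100 = 10984941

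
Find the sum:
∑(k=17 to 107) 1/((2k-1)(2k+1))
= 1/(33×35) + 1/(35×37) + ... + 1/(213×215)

Partial fractions: 1/((2k-1)(2k+1)) = (1/2)[1/(2k-1) - 1/(2k+1)]
The series telescopes:
= (1/2)[1/33 - 1/215]
= 91/7095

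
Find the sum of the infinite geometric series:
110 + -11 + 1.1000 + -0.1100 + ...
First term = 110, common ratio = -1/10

For |r| < 1, S = a / (1 - r)
S = 110 / (1 - (-1/10))
S = 110 / (11/10)
S = 100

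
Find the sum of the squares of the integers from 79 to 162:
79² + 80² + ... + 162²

Use ∑_{k=1}^{n} k² = n(n+1)(2n+1)/6, then subtract the first 78 terms.
∑_{k=1}^{162} k² = 162×163×325/6 = 1430325
∑_{k=1}^{78} k² = 78×79×157/6 = 161239
∑_{k=79}^{162} k² = 1430325 - 161239 = 1269086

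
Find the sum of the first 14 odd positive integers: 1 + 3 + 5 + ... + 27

Sum of first n odd numbers = n²
= 14²
= 196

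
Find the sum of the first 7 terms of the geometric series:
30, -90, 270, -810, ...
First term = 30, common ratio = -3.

Sₙ = a(1 - rⁿ) / (1 - r)
S_7 = 30(1 - (-3)^7) / (1 - (-3))
S_7 = 30(1 - (-2187)) / (4)
S_7 = 16410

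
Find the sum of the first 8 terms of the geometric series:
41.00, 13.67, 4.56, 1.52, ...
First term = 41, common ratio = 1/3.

Sₙ = a(1 - rⁿ) / (1 - r)
S_8 = 41(1 - (1/3)^8) / (1 - (1/3))
S_8 = 41(1 - (1/6561)) / (2/3)
S_8 = 134480/2187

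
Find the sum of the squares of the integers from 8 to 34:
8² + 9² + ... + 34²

Use ∑_{k=1}^{n} k² = n(n+1)(2n+1)/6, then subtract the first 7 terms.
∑_{k=1}^{34} k² = 34×35×69/6 = 13685
∑_{k=1}^{7} k² = 7×8×15/6 = 140
∑_{k=8}^{34} k² = 13685 - 140 = 13545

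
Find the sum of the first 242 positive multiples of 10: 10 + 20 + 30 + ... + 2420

Factor out 10: = 10(1 + 2 + ... + 242) = 10 × n(n+1)/2
= 10 × 242×243/2
= 10 × 29403
= 294030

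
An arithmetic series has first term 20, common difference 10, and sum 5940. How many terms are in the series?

Using S = n/2 × [2a + (n-1)d]
5940 = n/2 × [2(20) + (n-1)(10)]
5940 = n/2 × [40 + 10n - 10]
11880 = n × [30 + 10n]
10n² + (30)n - 11880 = 0
Discriminant: Δ = (30)² - 4(10)(-11880) = 900 + 475200 = 476100
√Δ = 690
n = [-(30) + √Δ] / (2·10) = (-30 + 690) / 20 = 660 / 20 = 33
(The negative root is discarded since n must be a positive integer.)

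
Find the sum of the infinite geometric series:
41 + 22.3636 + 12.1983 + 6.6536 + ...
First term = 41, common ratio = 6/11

For |r| < 1, S = a / (1 - r)
S = 41 / (1 - (6/11))
S = 41 / (5/11)
S = 451/5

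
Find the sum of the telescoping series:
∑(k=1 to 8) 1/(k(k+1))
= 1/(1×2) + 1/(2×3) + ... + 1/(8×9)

Partial fractions: 1/(k(k+1)) = 1/k - 1/(k+1)
The series telescopes:
= (1/1 - 1/2) + (1/2 - 1/3) + ... + (1/8 - 1/9)
= 1/1 - 1/9
= 8/9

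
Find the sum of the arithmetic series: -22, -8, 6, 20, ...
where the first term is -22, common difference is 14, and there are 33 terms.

Sₙ = n/2 × (first + last)
Last term = a + (n-1)d = -22 + (33-1)×14 = 426
S_33 = 33/2 × (-22 + 426)
S_33 = 33/2 × 404 = 6666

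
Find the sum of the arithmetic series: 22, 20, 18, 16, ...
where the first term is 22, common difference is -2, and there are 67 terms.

Sₙ = n/2 × (first + last)
Last term = a + (n-1)d = 22 + (67-1)×(-2) = -110
S_67 = 67/2 × (22 + (-110))
S_67 = 67/2 × (-88) = -2948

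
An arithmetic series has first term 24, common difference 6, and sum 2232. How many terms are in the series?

Using S = n/2 × [2a + (n-1)d]
2232 = n/2 × [2(24) + (n-1)(6)]
2232 = n/2 × [48 + 6n - 6]
4464 = n × [42 + 6n]
6n² + (42)n - 4464 = 0
Discriminant: Δ = (42)² - 4(6)(-4464) = 1764 + 107136 = 108900
√Δ = 330
n = [-(42) + √Δ] / (2·6) = (-42 + 330) / 12 = 288 / 12 = 24
(The negative root is discarded since n must be a positive integer.)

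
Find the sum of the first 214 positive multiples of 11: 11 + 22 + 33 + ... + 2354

Factor out 11: = 11(1 + 2 + ... + 214) = 11 × n(n+1)/2
= 11 × 214×215/2
= 11 × 23005
= 253055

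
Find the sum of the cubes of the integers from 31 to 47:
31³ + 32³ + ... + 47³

Use ∑_{k=1}^{n} k³ = [n(n+1)/2]², then subtract the first 30 terms.
∑_{k=1}^{47} k³ = [47×48/2]² = 1128² = 1272384
∑_{k=1}^{30} k³ = [30×31/2]² = 465² = 216225
∑_{k=31}^{47} k³ = 1272384 - 216225 = 1056159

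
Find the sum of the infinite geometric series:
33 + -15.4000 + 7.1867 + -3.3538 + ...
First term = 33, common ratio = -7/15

For |r| < 1, S = a / (1 - r)
S = 33 / (1 - (-7/15))
S = 33 / (22/15)
S = 45/2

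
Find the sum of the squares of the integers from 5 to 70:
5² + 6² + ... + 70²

Use ∑_{k=1}^{n} k² = n(n+1)(2n+1)/6, then subtract the first 4 terms.
∑_{k=1}^{70} k² = 70×71×141/6 = 116795
∑_{k=1}^{4} k² = 4×5×9/6 = 30
∑_{k=5}^{70} k² = 116795 - 30 = 116765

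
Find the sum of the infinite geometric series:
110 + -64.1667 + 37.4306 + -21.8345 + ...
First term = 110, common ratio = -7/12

For |r| < 1, S = a / (1 - r)
S = 110 / (1 - (-7/12))
S = 110 / (19/12)
S = 1320/19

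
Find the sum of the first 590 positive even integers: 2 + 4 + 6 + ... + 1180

Sum of first n even numbers = n(n+1)
= 590×591
= 348690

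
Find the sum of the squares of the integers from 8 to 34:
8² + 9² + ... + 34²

Use ∑_{k=1}^{n} k² = n(n+1)(2n+1)/6, then subtract the first 7 terms.
∑_{k=1}^{34} k² = 34×35×69/6 = 13685
∑_{k=1}^{7} k² = 7×8×15/6 = 140
∑_{k=8}^{34} k² = 13685 - 140 = 13545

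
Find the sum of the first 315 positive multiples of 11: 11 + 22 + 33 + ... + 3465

Factor out 11: = 11(1 + 2 + ... + 315) = 11 × n(n+1)/2
= 11 × 315×316/2
= 11 × 49770
= 547470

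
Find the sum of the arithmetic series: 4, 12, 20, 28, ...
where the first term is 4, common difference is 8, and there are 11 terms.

Sₙ = n/2 × (first + last)
Last term = a + (n-1)d = 4 + (11-1)×8 = 84
S_11 = 11/2 × (4 + 84)
S_11 = 11/2 × 88 = 484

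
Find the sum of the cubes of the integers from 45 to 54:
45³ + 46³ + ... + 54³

Use ∑_{k=1}^{n} k³ = [n(n+1)/2]², then subtract the first 44 terms.
∑_{k=1}^{54} k³ = [54×55/2]² = 1485² = 2205225
∑_{k=1}^{44} k³ = [44×45/2]² = 990² = 980100
∑_{k=45}^{54} k³ = 2205225 - 980100 = 1225125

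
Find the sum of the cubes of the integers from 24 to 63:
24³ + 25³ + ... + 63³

Use ∑_{k=1}^{n} k³ = [n(n+1)/2]², then subtract the first 23 terms.
∑_{k=1}^{63} k³ = [63×64/2]² = 2016² = 4064256
∑_{k=1}^{23} k³ = [23×24/2]² = 276² = 76176
∑_{k=24}^{63} k³ = 4064256 - 76176 = 3988080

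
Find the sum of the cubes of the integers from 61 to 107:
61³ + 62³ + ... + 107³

Use ∑_{k=1}^{n} k³ = [n(n+1)/2]², then subtract the first 60 terms.
∑_{k=1}^{107} k³ = [107×108/2]² = 5778² = 33385284
∑_{k=1}^{60} k³ = [60×61/2]² = 1830² = 3348900
∑_{k=61}^{107} k³ = 33385284 - 3348900 = 30036384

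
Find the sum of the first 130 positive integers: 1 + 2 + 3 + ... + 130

Formula: ∑k = n(n+1)/2
= 130×131/2
= 17030/2
= 8515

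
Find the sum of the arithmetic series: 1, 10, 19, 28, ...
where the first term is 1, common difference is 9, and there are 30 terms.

Sₙ = n/2 × (first + last)
Last term = a + (n-1)d = 1 + (30-1)×9 = 262
S_30 = 30/2 × (1 + 262)
S_30 = 30/2 × 263 = 3945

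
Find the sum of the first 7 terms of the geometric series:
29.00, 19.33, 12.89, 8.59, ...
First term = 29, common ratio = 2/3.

Sₙ = a(1 - rⁿ) / (1 - r)
S_7 = 29(1 - (2/3)^7) / (1 - (2/3))
S_7 = 29(1 - (128/2187)) / (1/3)
S_7 = 59711/729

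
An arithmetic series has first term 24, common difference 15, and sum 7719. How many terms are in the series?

Using S = n/2 × [2a + (n-1)d]
7719 = n/2 × [2(24) + (n-1)(15)]
7719 = n/2 × [48 + 15n - 15]
15438 = n × [33 + 15n]
15n² + (33)n - 15438 = 0
Discriminant: Δ = (33)² - 4(15)(-15438) = 1089 + 926280 = 927369
√Δ = 963
n = [-(33) + √Δ] / (2·15) = (-33 + 963) / 30 = 930 / 30 = 31
(The negative root is discarded since n must be a positive integer.)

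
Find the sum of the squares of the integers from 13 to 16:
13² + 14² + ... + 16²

Use ∑_{k=1}^{n} k² = n(n+1)(2n+1)/6, then subtract the first 12 terms.
∑_{k=1}^{16} k² = 16×17×33/6 = 1496
∑_{k=1}^{12} k² = 12×13×25/6 = 650
∑_{k=13}^{16} k² = 1496 - 650 = 846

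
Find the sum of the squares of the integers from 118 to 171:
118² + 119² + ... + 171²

Use ∑_{k=1}^{n} k² = n(n+1)(2n+1)/6, then subtract the first 117 terms.
∑_{k=1}^{171} k² = 171×172×343/6 = 1681386
∑_{k=1}^{117} k² = 117×118×235/6 = 540735
∑_{k=118}^{171} k² = 1681386 - 540735 = 1140651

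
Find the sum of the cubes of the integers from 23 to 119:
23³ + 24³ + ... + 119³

Use ∑_{k=1}^{n} k³ = [n(n+1)/2]², then subtract the first 22 terms.
∑_{k=1}^{119} k³ = [119×120/2]² = 7140² = 50979600
∑_{k=1}^{22} k³ = [22×23/2]² = 253² = 64009
∑_{k=23}^{119} k³ = 50979600 - 64009 = 50915591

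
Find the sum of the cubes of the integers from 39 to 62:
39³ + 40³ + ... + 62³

Use ∑_{k=1}^{n} k³ = [n(n+1)/2]², then subtract the first 38 terms.
∑_{k=1}^{62} k³ = [62×63/2]² = 1953² = 3814209
∑_{k=1}^{38} k³ = [38×39/2]² = 741² = 549081
∑_{k=39}^{62} k³ = 3814209 - 549081 = 3265128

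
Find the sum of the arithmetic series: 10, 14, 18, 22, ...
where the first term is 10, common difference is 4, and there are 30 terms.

Sₙ = n/2 × (first + last)
Last term = a + (n-1)d = 10 + (30-1)×4 = 126
S_30 = 30/2 × (10 + 126)
S_30 = 30/2 × 136 = 2040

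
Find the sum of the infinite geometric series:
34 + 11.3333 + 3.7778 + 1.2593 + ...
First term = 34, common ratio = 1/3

For |r| < 1, S = a / (1 - r)
S = 34 / (1 - (1/3))
S = 34 / (2/3)
S = 51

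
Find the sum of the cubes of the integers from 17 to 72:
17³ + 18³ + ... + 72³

Use ∑_{k=1}^{n} k³ = [n(n+1)/2]², then subtract the first 16 terms.
∑_{k=1}^{72} k³ = [72×73/2]² = 2628² = 6906384
∑_{k=1}^{16} k³ = [16×17/2]² = 136² = 18496
∑_{k=17}^{72} k³ = 6906384 - 18496 = 6887888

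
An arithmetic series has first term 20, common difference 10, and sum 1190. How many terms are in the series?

Using S = n/2 × [2a + (n-1)d]
1190 = n/2 × [2(20) + (n-1)(10)]
1190 = n/2 × [40 + 10n - 10]
2380 = n × [30 + 10n]
10n² + (30)n - 2380 = 0
Discriminant: Δ = (30)² - 4(10)(-2380) = 900 + 95200 = 96100
√Δ = 310
n = [-(30) + √Δ] / (2·10) = (-30 + 310) / 20 = 280 / 20 = 14
(The negative root is discarded since n must be a positive integer.)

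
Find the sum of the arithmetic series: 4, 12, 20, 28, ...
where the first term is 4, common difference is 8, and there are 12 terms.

Sₙ = n/2 × (first + last)
Last term = a + (n-1)d = 4 + (12-1)×8 = 92
S_12 = 12/2 × (4 + 92)
S_12 = 12/2 × 96 = 576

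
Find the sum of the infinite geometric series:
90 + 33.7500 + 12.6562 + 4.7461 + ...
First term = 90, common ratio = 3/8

For |r| < 1, S = a / (1 - r)
S = 90 / (1 - (3/8))
S = 90 / (5/8)
S = 144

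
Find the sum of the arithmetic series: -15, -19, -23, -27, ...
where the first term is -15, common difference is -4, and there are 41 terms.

Sₙ = n/2 × (first + last)
Last term = a + (n-1)d = -15 + (41-1)×(-4) = -175
S_41 = 41/2 × (-15 + (-175))
S_41 = 41/2 × (-190) = -3895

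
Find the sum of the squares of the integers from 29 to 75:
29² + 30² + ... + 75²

Use ∑_{k=1}^{n} k² = n(n+1)(2n+1)/6, then subtract the first 28 terms.
∑_{k=1}^{75} k² = 75×76×151/6 = 143450
∑_{k=1}^{28} k² = 28×29×57/6 = 7714
∑_{k=29}^{75} k² = 143450 - 7714 = 135736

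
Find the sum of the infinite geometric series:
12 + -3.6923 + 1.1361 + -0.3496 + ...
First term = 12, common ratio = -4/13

For |r| < 1, S = a / (1 - r)
S = 12 / (1 - (-4/13))
S = 12 / (17/13)
S = 156/17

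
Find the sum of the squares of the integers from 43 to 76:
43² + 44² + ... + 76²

Use ∑_{k=1}^{n} k² = n(n+1)(2n+1)/6, then subtract the first 42 terms.
∑_{k=1}^{76} k² = 76×77×153/6 = 149226
∑_{k=1}^{42} k² = 42×43×85/6 = 25585
∑_{k=43}^{76} k² = 149226 - 25585 = 123641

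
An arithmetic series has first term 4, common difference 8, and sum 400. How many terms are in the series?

Using S = n/2 × [2a + (n-1)d]
400 = n/2 × [2(4) + (n-1)(8)]
400 = n/2 × [8 + 8n - 8]
800 = n × [0 + 8n]
8n² + (0)n - 800 = 0
Discriminant: Δ = (0)² - 4(8)(-800) = 0 + 25600 = 25600
√Δ = 160
n = [-(0) + √Δ] / (2·8) = (0 + 160) / 16 = 160 / 16 = 10
(The negative root is discarded since n must be a positive integer.)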